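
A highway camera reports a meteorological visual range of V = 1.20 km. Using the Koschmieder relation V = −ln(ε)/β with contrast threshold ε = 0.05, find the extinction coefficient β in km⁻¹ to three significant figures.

β = −ln(0.05) / V = 2.996 / 1.20 = 2.4964 km⁻¹.

2.50 km⁻¹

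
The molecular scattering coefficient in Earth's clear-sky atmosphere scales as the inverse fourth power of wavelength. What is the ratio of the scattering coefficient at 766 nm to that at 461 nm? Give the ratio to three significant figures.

0.131

Rayleigh scattering ∝ λ⁻⁴, so the ratio of coefficients is the inverse fourth power of the wavelength ratio.
σ(766)/σ(461) = (461/766)⁴ = (0.6018)⁴ = 0.1312.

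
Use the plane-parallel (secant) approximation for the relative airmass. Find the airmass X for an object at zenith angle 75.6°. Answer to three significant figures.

4.02

X = sec z = 1/cos 75.6° = 1/0.2487 = 4.0211.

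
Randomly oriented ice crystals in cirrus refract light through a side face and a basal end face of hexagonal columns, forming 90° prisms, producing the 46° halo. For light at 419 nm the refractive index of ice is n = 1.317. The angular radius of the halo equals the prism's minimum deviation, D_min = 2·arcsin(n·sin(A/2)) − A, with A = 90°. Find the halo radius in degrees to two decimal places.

47.26°

n·sin(A/2) = 1.317 × sin 45° = 1.317 × 0.7071 = 0.9313.
D_min = 2·arcsin(0.9313) − 90° = 2 × 68.632° − 90° = 47.264°.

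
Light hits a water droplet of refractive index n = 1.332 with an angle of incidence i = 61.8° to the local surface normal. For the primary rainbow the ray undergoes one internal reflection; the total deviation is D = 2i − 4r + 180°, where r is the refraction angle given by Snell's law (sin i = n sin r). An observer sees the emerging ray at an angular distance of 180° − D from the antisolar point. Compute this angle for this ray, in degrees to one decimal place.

sin r = sin 61.8° / 1.332 = 0.8813/1.332 = 0.6616; r = 41.43°.
D = 2·61.8° − 4·41.43° + 180° = 123.60° − 165.70° + 180° = 137.90°.
Angle from antisolar point = 180° − D = 42.10°.

42.1°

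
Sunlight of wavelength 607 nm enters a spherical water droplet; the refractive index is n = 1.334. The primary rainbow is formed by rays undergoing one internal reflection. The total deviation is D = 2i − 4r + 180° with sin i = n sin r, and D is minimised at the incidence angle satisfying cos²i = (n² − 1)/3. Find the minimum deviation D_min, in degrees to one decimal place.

cos²i = (1.77956 − 1)/3 = 0.25985; i = arccos(0.50976) = 59.352°.
sin r = sin 59.352°/1.334 = 0.64492; r = 40.159°.
D_min = 2·59.352° − 4·40.159° + 180° = 138.067°.

138.1°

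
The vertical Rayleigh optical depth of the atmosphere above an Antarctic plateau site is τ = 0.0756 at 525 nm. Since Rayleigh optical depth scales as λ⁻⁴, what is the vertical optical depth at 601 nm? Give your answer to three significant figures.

0.0440

τ(601 nm) = τ(525 nm) × (525/601)⁴ = 0.0756 × (0.8735)⁴ = 0.0756 × 0.5823 = 0.0440.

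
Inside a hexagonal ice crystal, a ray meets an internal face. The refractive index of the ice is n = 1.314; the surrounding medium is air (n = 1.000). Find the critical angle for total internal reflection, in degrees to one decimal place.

49.6°

sin θ_c = n_air / n = 1.000 / 1.314 = 0.7610.
θ_c = arcsin(0.7610) = 49.56°.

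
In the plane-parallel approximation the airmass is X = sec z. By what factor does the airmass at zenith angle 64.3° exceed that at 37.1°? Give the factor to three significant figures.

X(64.3°)/X(37.1°) = sec 64.3° / sec 37.1° = cos 37.1° / cos 64.3° = 0.7976/0.4337 = 1.8392.

1.84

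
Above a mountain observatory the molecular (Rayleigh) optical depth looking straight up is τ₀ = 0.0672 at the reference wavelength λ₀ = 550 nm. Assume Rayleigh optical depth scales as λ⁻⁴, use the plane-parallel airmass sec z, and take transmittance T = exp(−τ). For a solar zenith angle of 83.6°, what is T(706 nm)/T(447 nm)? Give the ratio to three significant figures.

3.19

Airmass: sec 83.6° = 8.9711.
τ(706 nm) = 0.0672 × (550/706)⁴ × 8.9711 = 0.0672 × 0.3683 × 8.9711 = 0.2220.
τ(447 nm) = 0.0672 × (550/447)⁴ × 8.9711 = 0.0672 × 2.2920 × 8.9711 = 1.3818.
T(706)/T(447) = exp(τ_B − τ_A) = exp(1.1597) = 3.1890.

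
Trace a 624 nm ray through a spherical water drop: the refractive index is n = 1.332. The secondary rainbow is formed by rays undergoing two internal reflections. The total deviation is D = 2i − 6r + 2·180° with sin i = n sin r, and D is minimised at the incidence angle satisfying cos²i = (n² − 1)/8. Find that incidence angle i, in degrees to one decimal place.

71.9°

cos²i = (1.332² − 1)/8 = (1.77422 − 1)/8 = 0.09678.
cos i = 0.31109, so i = 71.875°.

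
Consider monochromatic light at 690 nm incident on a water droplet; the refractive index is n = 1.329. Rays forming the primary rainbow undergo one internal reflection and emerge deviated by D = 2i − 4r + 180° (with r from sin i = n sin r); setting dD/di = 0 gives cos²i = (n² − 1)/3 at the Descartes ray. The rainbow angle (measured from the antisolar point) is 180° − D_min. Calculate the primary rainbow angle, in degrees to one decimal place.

42.7°

cos²i = (1.76624 − 1)/3 = 0.25541; i = arccos(0.50538) = 59.643°.
sin r = sin 59.643°/1.329 = 0.64928; r = 40.487°.
D_min = 2·59.643° − 4·40.487° + 180° = 137.337°.
Rainbow angle = 180° − D_min = 42.663°.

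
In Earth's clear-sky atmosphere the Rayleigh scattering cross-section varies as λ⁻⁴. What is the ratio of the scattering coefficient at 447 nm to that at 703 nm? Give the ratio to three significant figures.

Rayleigh scattering ∝ λ⁻⁴, so the ratio of coefficients is the inverse fourth power of the wavelength ratio.
σ(447)/σ(703) = (703/447)⁴ = (1.5727)⁴ = 6.118.

6.12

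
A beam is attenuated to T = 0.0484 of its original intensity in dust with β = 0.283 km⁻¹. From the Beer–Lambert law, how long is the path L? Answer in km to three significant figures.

Beer–Lambert: T = exp(−βL) ⇒ L = −ln(T)/β = −ln(0.0484)/0.283 = 3.0283/0.283 = 10.7 km.

10.7 km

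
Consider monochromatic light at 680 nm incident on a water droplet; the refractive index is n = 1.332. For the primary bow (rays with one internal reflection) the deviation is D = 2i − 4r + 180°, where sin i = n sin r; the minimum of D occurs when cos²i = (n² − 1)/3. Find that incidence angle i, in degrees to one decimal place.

cos²i = (1.332² − 1)/3 = (1.77422 − 1)/3 = 0.25807.
cos i = 0.50801, so i = 59.469°.

59.5°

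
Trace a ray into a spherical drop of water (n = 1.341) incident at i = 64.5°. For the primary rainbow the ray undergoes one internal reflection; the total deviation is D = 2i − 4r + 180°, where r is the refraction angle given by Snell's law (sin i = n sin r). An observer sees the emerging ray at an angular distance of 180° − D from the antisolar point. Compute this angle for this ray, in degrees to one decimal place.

40.2°

sin r = sin 64.5° / 1.341 = 0.9026/1.341 = 0.6731; r = 42.30°.
D = 2·64.5° − 4·42.30° + 180° = 129.00° − 169.22° + 180° = 139.78°.
Angle from antisolar point = 180° − D = 40.22°.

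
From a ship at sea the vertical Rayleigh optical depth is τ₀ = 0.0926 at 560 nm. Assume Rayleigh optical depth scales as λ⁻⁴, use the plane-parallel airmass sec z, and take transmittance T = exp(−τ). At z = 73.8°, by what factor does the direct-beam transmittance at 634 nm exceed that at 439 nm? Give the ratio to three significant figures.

Airmass: sec 73.8° = 3.5843.
τ(634 nm) = 0.0926 × (560/634)⁴ × 3.5843 = 0.0926 × 0.6087 × 3.5843 = 0.2020.
τ(439 nm) = 0.0926 × (560/439)⁴ × 3.5843 = 0.0926 × 2.6479 × 3.5843 = 0.8788.
T(634)/T(439) = exp(τ_B − τ_A) = exp(0.6768) = 1.9676.

1.97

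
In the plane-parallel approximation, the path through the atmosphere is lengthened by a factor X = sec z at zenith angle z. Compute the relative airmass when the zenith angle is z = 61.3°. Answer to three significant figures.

2.08

X = sec z = 1/cos 61.3° = 1/0.4802 = 2.0824.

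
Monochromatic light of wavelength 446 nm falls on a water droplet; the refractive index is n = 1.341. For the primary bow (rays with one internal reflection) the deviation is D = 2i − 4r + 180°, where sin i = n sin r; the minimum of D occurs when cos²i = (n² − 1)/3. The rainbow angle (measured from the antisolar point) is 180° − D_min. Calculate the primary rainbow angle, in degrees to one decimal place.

cos²i = (1.79828 − 1)/3 = 0.26609; i = arccos(0.51584) = 58.946°.
sin r = sin 58.946°/1.341 = 0.63884; r = 39.705°.
D_min = 2·58.946° − 4·39.705° + 180° = 139.071°.
Rainbow angle = 180° − D_min = 40.929°.

40.9°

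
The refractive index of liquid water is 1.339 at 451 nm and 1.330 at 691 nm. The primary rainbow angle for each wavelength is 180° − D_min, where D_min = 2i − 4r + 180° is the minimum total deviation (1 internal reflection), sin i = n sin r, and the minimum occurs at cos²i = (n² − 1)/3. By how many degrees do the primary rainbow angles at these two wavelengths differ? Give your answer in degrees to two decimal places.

At 451 nm (n = 1.339): cos²i = 0.26431 → i = 59.062°, r = 39.834°, D_min = 138.786°, rainbow angle = 41.214°.
At 691 nm (n = 1.330): cos²i = 0.25630 → i = 59.585°, r = 40.422°, D_min = 137.484°, rainbow angle = 42.516°.
Angular width = |41.214° − 42.516°| = 1.303°.

1.30°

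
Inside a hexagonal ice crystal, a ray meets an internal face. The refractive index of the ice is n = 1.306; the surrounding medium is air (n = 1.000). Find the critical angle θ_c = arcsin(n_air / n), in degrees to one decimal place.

sin θ_c = n_air / n = 1.000 / 1.306 = 0.7657.
θ_c = arcsin(0.7657) = 49.97°.

50.0°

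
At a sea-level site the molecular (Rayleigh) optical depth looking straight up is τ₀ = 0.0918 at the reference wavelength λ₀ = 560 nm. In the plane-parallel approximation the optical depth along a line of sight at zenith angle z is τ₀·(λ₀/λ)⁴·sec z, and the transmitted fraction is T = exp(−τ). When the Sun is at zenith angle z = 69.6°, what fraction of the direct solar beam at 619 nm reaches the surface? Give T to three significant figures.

sec 69.6° = 2.8688.
τ = 0.0918 × (560/619)⁴ × 2.8688 = 0.0918 × 0.6699 × 2.8688 = 0.1764.
T = exp(−0.1764) = 0.8383.

0.838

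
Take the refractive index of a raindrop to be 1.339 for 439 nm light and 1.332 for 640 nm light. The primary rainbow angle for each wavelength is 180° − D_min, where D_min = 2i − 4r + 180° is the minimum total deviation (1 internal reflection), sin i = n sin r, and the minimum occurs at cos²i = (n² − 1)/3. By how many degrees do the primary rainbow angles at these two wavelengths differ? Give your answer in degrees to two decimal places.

1.01°

At 439 nm (n = 1.339): cos²i = 0.26431 → i = 59.062°, r = 39.834°, D_min = 138.786°, rainbow angle = 41.214°.
At 640 nm (n = 1.332): cos²i = 0.25807 → i = 59.469°, r = 40.290°, D_min = 137.776°, rainbow angle = 42.224°.
Angular width = |41.214° − 42.224°| = 1.010°.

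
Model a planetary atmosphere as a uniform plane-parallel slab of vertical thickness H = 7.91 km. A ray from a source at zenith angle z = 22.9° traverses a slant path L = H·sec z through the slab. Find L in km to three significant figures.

8.59 km

sec z = 1/cos 22.9° = 1.0856.
L = 7.91 × 1.0856 = 8.587 km.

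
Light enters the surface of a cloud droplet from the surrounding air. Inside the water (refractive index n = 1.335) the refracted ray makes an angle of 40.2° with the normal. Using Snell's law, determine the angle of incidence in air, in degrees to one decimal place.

59.5°

Snell: sin θ_i = n · sin θ_r = 1.335 × sin 40.2° = 1.335 × 0.6455 = 0.8617.
θ_i = arcsin(0.8617) = 59.51°.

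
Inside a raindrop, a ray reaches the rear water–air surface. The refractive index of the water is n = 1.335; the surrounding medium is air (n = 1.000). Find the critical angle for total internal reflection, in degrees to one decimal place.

48.5°

sin θ_c = n_air / n = 1.000 / 1.335 = 0.7491.
θ_c = arcsin(0.7491) = 48.51°.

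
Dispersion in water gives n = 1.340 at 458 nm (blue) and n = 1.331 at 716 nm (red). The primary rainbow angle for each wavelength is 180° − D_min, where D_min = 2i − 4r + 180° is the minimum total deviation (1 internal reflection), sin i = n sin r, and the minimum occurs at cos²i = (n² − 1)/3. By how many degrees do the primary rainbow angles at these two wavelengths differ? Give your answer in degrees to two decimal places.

At 458 nm (n = 1.340): cos²i = 0.26520 → i = 59.004°, r = 39.770°, D_min = 138.929°, rainbow angle = 41.071°.
At 716 nm (n = 1.331): cos²i = 0.25719 → i = 59.527°, r = 40.356°, D_min = 137.630°, rainbow angle = 42.370°.
Angular width = |41.071° − 42.370°| = 1.299°.

1.30°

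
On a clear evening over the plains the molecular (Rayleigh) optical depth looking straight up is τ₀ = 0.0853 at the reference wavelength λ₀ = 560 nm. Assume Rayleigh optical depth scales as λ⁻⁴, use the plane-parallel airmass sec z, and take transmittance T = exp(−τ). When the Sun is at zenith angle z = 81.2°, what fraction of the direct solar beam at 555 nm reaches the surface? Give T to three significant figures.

0.561

sec 81.2° = 6.5366.
τ = 0.0853 × (560/555)⁴ × 6.5366 = 0.0853 × 1.0365 × 6.5366 = 0.5779.
T = exp(−0.5779) = 0.5611.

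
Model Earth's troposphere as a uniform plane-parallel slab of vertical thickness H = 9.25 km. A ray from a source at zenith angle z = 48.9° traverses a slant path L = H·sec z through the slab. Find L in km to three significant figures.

sec z = 1/cos 48.9° = 1.5212.
L = 9.25 × 1.5212 = 14.071 km.

14.1 km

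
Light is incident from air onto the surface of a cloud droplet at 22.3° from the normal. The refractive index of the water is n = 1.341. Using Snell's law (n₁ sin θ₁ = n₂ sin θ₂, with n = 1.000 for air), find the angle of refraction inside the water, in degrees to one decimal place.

16.4°

Snell: sin θ_r = sin θ_i / n = sin 22.3° / 1.341 = 0.3795 / 1.341 = 0.2830.
θ_r = arcsin(0.2830) = 16.44°.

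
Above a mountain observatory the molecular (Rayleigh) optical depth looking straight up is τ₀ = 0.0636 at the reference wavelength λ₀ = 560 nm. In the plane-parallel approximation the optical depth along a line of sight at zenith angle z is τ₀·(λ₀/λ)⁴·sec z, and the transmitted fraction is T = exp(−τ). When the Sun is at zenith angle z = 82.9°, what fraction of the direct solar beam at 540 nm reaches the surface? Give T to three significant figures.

sec 82.9° = 8.0905.
τ = 0.0636 × (560/540)⁴ × 8.0905 = 0.0636 × 1.1566 × 8.0905 = 0.5951.
T = exp(−0.5951) = 0.5515.

0.551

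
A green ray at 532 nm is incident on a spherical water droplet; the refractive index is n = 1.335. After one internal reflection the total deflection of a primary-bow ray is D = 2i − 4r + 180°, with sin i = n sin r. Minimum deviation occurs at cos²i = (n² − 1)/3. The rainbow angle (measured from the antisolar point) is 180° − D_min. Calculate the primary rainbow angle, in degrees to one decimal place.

cos²i = (1.78222 − 1)/3 = 0.26074; i = arccos(0.51063) = 59.294°.
sin r = sin 59.294°/1.335 = 0.64405; r = 40.094°.
D_min = 2·59.294° − 4·40.094° + 180° = 138.212°.
Rainbow angle = 180° − D_min = 41.788°.

41.8°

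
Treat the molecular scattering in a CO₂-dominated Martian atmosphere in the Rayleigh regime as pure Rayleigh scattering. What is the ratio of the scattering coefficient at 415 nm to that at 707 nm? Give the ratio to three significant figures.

8.42

Rayleigh scattering ∝ λ⁻⁴, so the ratio of coefficients is the inverse fourth power of the wavelength ratio.
σ(415)/σ(707) = (707/415)⁴ = (1.7036)⁴ = 8.423.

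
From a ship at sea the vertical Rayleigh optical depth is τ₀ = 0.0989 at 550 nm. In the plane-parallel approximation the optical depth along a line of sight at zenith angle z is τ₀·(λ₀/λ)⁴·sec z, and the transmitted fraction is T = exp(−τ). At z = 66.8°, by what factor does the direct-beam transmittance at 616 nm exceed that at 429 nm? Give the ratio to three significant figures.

1.68

Airmass: sec 66.8° = 2.5384.
τ(616 nm) = 0.0989 × (550/616)⁴ × 2.5384 = 0.0989 × 0.6355 × 2.5384 = 0.1595.
τ(429 nm) = 0.0989 × (550/429)⁴ × 2.5384 = 0.0989 × 2.7016 × 2.5384 = 0.6782.
T(616)/T(429) = exp(τ_B − τ_A) = exp(0.5187) = 1.6798.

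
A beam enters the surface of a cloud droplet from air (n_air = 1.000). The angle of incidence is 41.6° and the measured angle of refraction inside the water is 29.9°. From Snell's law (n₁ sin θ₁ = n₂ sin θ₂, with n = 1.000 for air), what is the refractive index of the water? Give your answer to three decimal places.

1.332

n = sin θ_i / sin θ_r = sin 41.6° / sin 29.9° = 0.6639 / 0.4985 = 1.3319.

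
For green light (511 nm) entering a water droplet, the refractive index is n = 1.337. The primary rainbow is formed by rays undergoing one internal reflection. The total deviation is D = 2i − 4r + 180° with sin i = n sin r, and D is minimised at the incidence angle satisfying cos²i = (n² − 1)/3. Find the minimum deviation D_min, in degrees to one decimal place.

138.5°

cos²i = (1.78757 − 1)/3 = 0.26252; i = arccos(0.51237) = 59.178°.
sin r = sin 59.178°/1.337 = 0.64231; r = 39.964°.
D_min = 2·59.178° − 4·39.964° + 180° = 138.500°.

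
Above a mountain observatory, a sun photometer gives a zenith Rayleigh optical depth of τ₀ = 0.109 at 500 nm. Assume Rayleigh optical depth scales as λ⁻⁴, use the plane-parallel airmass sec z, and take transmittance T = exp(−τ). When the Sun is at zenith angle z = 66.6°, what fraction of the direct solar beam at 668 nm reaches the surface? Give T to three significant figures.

sec 66.6° = 2.5180.
τ = 0.109 × (500/668)⁴ × 2.5180 = 0.109 × 0.3139 × 2.5180 = 0.0861.
T = exp(−0.0861) = 0.9175.

0.917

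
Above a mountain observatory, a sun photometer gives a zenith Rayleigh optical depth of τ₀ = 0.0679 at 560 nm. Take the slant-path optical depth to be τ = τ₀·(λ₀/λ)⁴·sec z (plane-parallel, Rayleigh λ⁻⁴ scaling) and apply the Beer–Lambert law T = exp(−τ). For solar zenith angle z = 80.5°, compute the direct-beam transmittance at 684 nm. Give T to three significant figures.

sec 80.5° = 6.0589.
τ = 0.0679 × (560/684)⁴ × 6.0589 = 0.0679 × 0.4493 × 6.0589 = 0.1848.
T = exp(−0.1848) = 0.8312.

0.831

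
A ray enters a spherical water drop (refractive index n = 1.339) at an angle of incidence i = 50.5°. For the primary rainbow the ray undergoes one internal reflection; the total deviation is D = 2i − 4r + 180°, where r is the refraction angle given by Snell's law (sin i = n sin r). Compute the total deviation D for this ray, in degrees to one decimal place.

140.2°

sin r = sin 50.5° / 1.339 = 0.7716/1.339 = 0.5763; r = 35.19°.
D = 2·50.5° − 4·35.19° + 180° = 101.00° − 140.75° + 180° = 140.25°.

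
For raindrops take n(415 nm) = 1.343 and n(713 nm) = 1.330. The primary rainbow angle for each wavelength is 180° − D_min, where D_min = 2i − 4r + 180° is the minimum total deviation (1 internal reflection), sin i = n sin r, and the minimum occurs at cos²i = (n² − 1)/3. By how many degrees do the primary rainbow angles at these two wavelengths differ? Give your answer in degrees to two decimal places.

At 415 nm (n = 1.343): cos²i = 0.26788 → i = 58.830°, r = 39.577°, D_min = 139.354°, rainbow angle = 40.646°.
At 713 nm (n = 1.330): cos²i = 0.25630 → i = 59.585°, r = 40.422°, D_min = 137.484°, rainbow angle = 42.516°.
Angular width = |40.646° − 42.516°| = 1.871°.

1.87°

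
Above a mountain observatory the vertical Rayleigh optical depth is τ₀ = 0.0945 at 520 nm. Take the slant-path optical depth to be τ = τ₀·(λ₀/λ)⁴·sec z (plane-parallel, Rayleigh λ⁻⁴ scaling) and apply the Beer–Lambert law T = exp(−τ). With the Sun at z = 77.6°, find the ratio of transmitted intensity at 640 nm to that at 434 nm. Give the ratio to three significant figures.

2.04

Airmass: sec 77.6° = 4.6569.
τ(640 nm) = 0.0945 × (520/640)⁴ × 4.6569 = 0.0945 × 0.4358 × 4.6569 = 0.1918.
τ(434 nm) = 0.0945 × (520/434)⁴ × 4.6569 = 0.0945 × 2.0609 × 4.6569 = 0.9069.
T(640)/T(434) = exp(τ_B − τ_A) = exp(0.7152) = 2.0445.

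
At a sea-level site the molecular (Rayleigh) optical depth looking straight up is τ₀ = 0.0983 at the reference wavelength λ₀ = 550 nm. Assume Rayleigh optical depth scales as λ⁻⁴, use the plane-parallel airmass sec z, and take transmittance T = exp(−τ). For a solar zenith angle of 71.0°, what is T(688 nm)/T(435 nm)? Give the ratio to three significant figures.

1.91

Airmass: sec 71.0° = 3.0716.
τ(688 nm) = 0.0983 × (550/688)⁴ × 3.0716 = 0.0983 × 0.4084 × 3.0716 = 0.1233.
τ(435 nm) = 0.0983 × (550/435)⁴ × 3.0716 = 0.0983 × 2.5556 × 3.0716 = 0.7716.
T(688)/T(435) = exp(τ_B − τ_A) = exp(0.6483) = 1.9123.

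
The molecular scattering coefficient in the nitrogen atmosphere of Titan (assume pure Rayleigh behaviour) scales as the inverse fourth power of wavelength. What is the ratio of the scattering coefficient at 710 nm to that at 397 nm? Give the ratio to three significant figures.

Rayleigh scattering ∝ λ⁻⁴, so the ratio of coefficients is the inverse fourth power of the wavelength ratio.
σ(710)/σ(397) = (397/710)⁴ = (0.5592)⁴ = 0.09775.

0.0978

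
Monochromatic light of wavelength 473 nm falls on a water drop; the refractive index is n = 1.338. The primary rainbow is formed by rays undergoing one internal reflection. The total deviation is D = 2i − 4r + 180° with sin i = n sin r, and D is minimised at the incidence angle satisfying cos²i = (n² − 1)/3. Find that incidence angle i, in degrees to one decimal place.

59.1°

cos²i = (1.338² − 1)/3 = (1.79024 − 1)/3 = 0.26341.
cos i = 0.51324, so i = 59.120°.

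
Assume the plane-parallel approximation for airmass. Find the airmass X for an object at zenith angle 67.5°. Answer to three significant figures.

2.61

X = sec z = 1/cos 67.5° = 1/0.3827 = 2.6131.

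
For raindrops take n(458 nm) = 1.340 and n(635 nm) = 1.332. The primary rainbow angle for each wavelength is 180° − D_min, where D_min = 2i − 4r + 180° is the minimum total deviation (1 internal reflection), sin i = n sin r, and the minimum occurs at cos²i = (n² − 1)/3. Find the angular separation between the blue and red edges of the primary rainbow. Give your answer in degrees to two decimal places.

At 458 nm (n = 1.340): cos²i = 0.26520 → i = 59.004°, r = 39.770°, D_min = 138.929°, rainbow angle = 41.071°.
At 635 nm (n = 1.332): cos²i = 0.25807 → i = 59.469°, r = 40.290°, D_min = 137.776°, rainbow angle = 42.224°.
Angular width = |41.071° − 42.224°| = 1.153°.

1.15°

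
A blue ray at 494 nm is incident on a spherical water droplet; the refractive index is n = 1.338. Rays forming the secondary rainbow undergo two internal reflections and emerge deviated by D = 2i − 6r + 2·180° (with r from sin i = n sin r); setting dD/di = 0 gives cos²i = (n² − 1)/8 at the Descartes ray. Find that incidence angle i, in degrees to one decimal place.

71.7°

cos²i = (1.338² − 1)/8 = (1.79024 − 1)/8 = 0.09878.
cos i = 0.31429, so i = 71.682°.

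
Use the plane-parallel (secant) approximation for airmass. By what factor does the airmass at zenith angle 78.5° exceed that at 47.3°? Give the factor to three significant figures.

3.40

X(78.5°)/X(47.3°) = sec 78.5° / sec 47.3° = cos 47.3° / cos 78.5° = 0.6782/0.1994 = 3.4015.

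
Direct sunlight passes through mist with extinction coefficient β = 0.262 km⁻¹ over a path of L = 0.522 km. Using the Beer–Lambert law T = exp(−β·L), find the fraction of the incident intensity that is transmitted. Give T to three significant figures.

0.872

τ = β·L = 0.262 × 0.522 = 0.1368.
T = exp(−0.1368) = 0.8722.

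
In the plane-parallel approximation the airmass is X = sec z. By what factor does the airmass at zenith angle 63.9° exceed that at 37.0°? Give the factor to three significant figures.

X(63.9°)/X(37.0°) = sec 63.9° / sec 37.0° = cos 37.0° / cos 63.9° = 0.7986/0.4399 = 1.8153.

1.82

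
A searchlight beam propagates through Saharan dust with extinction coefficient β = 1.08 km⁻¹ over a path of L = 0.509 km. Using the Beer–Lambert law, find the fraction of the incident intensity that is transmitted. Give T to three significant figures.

0.577

τ = β·L = 1.08 × 0.509 = 0.5497.
T = exp(−0.5497) = 0.5771.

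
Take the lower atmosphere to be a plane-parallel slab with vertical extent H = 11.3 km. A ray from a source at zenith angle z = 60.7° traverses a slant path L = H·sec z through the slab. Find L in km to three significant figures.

23.1 km

sec z = 1/cos 60.7° = 2.0434.
L = 11.3 × 2.0434 = 23.090 km.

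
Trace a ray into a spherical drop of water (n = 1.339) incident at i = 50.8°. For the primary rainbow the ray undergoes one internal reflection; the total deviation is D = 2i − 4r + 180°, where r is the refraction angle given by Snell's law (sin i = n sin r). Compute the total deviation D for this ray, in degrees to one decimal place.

sin r = sin 50.8° / 1.339 = 0.7749/1.339 = 0.5787; r = 35.36°.
D = 2·50.8° − 4·35.36° + 180° = 101.60° − 141.45° + 180° = 140.15°.

140.1°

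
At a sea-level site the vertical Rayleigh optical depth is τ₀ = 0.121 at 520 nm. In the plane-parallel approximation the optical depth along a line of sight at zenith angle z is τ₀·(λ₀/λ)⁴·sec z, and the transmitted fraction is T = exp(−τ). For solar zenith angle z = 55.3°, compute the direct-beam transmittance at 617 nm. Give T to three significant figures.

sec 55.3° = 1.7566.
τ = 0.121 × (520/617)⁴ × 1.7566 = 0.121 × 0.5045 × 1.7566 = 0.1072.
T = exp(−0.1072) = 0.8983.

0.898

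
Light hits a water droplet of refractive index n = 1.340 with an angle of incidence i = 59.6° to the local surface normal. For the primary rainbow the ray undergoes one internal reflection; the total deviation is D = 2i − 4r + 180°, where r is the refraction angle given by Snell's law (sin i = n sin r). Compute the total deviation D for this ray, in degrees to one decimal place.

sin r = sin 59.6° / 1.340 = 0.8625/1.340 = 0.6437; r = 40.07°.
D = 2·59.6° − 4·40.07° + 180° = 119.20° − 160.26° + 180° = 138.94°.

138.9°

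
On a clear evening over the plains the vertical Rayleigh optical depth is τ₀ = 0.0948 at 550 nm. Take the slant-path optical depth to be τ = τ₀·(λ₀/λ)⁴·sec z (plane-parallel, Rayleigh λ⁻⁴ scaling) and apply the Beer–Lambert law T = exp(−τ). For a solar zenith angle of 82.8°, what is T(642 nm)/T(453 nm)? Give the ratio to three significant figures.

3.44

Airmass: sec 82.8° = 7.9787.
τ(642 nm) = 0.0948 × (550/642)⁴ × 7.9787 = 0.0948 × 0.5387 × 7.9787 = 0.4074.
τ(453 nm) = 0.0948 × (550/453)⁴ × 7.9787 = 0.0948 × 2.1730 × 7.9787 = 1.6436.
T(642)/T(453) = exp(τ_B − τ_A) = exp(1.2362) = 3.4425.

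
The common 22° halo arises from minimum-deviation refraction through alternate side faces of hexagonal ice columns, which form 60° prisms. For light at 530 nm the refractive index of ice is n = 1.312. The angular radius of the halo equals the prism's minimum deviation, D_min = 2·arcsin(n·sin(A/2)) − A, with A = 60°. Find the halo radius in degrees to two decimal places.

21.99°

n·sin(A/2) = 1.312 × sin 30° = 1.312 × 0.5000 = 0.6560.
D_min = 2·arcsin(0.6560) − 60° = 2 × 40.996° − 60° = 21.991°.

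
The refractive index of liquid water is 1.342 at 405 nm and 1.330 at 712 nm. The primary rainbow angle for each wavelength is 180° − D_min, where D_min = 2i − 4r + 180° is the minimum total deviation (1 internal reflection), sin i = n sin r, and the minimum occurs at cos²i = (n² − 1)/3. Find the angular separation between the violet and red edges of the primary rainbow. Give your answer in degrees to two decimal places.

At 405 nm (n = 1.342): cos²i = 0.26699 → i = 58.888°, r = 39.641°, D_min = 139.213°, rainbow angle = 40.787°.
At 712 nm (n = 1.330): cos²i = 0.25630 → i = 59.585°, r = 40.422°, D_min = 137.484°, rainbow angle = 42.516°.
Angular width = |40.787° − 42.516°| = 1.729°.

1.73°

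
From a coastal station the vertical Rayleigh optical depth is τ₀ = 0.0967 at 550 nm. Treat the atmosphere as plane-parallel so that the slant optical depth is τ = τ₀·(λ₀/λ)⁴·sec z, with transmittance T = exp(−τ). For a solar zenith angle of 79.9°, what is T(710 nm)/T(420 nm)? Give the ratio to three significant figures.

Airmass: sec 79.9° = 5.7023.
τ(710 nm) = 0.0967 × (550/710)⁴ × 5.7023 = 0.0967 × 0.3601 × 5.7023 = 0.1986.
τ(420 nm) = 0.0967 × (550/420)⁴ × 5.7023 = 0.0967 × 2.9407 × 5.7023 = 1.6216.
T(710)/T(420) = exp(τ_B − τ_A) = exp(1.4230) = 4.1495.

4.15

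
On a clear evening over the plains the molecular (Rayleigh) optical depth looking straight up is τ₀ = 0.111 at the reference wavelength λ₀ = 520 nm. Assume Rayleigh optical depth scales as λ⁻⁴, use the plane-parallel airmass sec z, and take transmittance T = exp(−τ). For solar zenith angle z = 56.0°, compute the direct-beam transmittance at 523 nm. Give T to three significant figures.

0.824

sec 56.0° = 1.7883.
τ = 0.111 × (520/523)⁴ × 1.7883 = 0.111 × 0.9773 × 1.7883 = 0.1940.
T = exp(−0.1940) = 0.8237.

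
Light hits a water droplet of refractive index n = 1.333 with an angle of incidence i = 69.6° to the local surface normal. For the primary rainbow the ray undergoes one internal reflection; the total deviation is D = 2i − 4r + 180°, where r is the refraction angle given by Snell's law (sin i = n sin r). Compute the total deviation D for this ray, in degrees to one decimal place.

sin r = sin 69.6° / 1.333 = 0.9373/1.333 = 0.7031; r = 44.68°.
D = 2·69.6° − 4·44.68° + 180° = 139.20° − 178.72° + 180° = 140.48°.

140.5°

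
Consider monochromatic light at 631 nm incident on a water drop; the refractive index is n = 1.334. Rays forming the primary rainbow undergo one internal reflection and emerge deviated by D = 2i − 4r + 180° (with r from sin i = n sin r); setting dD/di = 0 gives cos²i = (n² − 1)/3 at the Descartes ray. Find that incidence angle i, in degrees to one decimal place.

59.4°

cos²i = (1.334² − 1)/3 = (1.77956 − 1)/3 = 0.25985.
cos i = 0.50976, so i = 59.352°.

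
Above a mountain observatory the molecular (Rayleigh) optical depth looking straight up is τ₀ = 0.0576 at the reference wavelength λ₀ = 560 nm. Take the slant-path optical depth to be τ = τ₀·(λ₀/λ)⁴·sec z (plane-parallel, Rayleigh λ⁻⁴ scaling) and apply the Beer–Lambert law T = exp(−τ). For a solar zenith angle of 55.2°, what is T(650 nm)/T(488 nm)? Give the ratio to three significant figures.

Airmass: sec 55.2° = 1.7522.
τ(650 nm) = 0.0576 × (560/650)⁴ × 1.7522 = 0.0576 × 0.5509 × 1.7522 = 0.0556.
τ(488 nm) = 0.0576 × (560/488)⁴ × 1.7522 = 0.0576 × 1.7341 × 1.7522 = 0.1750.
T(650)/T(488) = exp(τ_B − τ_A) = exp(0.1194) = 1.1268.

1.13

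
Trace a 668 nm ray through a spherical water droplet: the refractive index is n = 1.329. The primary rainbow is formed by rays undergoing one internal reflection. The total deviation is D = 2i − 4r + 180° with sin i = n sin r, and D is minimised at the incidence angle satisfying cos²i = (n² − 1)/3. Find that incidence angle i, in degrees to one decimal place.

cos²i = (1.329² − 1)/3 = (1.76624 − 1)/3 = 0.25541.
cos i = 0.50538, so i = 59.643°.

59.6°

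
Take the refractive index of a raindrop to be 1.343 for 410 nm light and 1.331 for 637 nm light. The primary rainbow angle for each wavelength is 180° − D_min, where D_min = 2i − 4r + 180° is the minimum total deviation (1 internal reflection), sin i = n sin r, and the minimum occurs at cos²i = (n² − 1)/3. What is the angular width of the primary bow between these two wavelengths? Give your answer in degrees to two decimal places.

At 410 nm (n = 1.343): cos²i = 0.26788 → i = 58.830°, r = 39.577°, D_min = 139.354°, rainbow angle = 40.646°.
At 637 nm (n = 1.331): cos²i = 0.25719 → i = 59.527°, r = 40.356°, D_min = 137.630°, rainbow angle = 42.370°.
Angular width = |40.646° − 42.370°| = 1.724°.

1.72°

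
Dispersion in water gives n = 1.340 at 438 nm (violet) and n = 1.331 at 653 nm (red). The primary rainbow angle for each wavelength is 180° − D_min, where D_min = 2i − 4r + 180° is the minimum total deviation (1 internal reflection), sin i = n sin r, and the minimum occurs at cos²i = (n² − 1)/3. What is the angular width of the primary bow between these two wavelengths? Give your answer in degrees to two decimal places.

1.30°

At 438 nm (n = 1.340): cos²i = 0.26520 → i = 59.004°, r = 39.770°, D_min = 138.929°, rainbow angle = 41.071°.
At 653 nm (n = 1.331): cos²i = 0.25719 → i = 59.527°, r = 40.356°, D_min = 137.630°, rainbow angle = 42.370°.
Angular width = |41.071° − 42.370°| = 1.299°.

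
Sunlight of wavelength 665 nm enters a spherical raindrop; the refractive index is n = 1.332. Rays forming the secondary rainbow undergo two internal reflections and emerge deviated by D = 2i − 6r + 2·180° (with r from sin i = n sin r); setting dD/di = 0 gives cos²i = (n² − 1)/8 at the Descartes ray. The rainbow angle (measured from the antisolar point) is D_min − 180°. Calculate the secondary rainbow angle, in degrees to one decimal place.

50.6°

cos²i = (1.77422 − 1)/8 = 0.09678; i = arccos(0.31109) = 71.875°.
sin r = sin 71.875°/1.332 = 0.71350; r = 45.520°.
D_min = 2·71.875° − 6·45.520° + 360° = 230.628°.
Rainbow angle = D_min − 180° = 50.628°.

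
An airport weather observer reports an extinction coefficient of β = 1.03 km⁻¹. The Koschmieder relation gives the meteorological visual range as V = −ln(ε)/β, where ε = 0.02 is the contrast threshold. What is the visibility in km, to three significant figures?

V = −ln(0.02) / 1.03 = 3.912 / 1.03 = 3.7981 km.

3.80 km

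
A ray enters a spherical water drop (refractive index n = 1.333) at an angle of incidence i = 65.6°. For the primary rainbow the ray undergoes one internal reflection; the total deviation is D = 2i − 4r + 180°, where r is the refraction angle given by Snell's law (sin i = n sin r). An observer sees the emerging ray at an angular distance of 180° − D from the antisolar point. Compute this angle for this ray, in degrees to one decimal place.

sin r = sin 65.6° / 1.333 = 0.9107/1.333 = 0.6832; r = 43.09°.
D = 2·65.6° − 4·43.09° + 180° = 131.20° − 172.37° + 180° = 138.83°.
Angle from antisolar point = 180° − D = 41.17°.

41.2°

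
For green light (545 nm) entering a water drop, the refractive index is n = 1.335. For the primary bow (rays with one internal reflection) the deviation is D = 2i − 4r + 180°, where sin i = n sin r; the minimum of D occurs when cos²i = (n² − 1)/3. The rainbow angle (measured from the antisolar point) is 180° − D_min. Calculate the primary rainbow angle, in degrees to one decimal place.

cos²i = (1.78222 − 1)/3 = 0.26074; i = arccos(0.51063) = 59.294°.
sin r = sin 59.294°/1.335 = 0.64405; r = 40.094°.
D_min = 2·59.294° − 4·40.094° + 180° = 138.212°.
Rainbow angle = 180° − D_min = 41.788°.

41.8°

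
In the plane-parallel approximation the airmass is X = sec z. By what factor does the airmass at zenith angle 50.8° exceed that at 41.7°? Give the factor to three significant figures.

1.18

X(50.8°)/X(41.7°) = sec 50.8° / sec 41.7° = cos 41.7° / cos 50.8° = 0.7466/0.6320 = 1.1813.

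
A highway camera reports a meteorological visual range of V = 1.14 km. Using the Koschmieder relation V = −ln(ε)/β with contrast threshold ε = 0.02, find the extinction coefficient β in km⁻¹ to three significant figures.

3.43 km⁻¹

β = −ln(0.02) / V = 3.912 / 1.14 = 3.4316 km⁻¹.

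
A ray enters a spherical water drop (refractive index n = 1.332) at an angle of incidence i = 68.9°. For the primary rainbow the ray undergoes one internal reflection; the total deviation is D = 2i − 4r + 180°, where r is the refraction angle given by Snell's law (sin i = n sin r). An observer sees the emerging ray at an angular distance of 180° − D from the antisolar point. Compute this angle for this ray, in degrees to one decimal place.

40.0°

sin r = sin 68.9° / 1.332 = 0.9330/1.332 = 0.7004; r = 44.46°.
D = 2·68.9° − 4·44.46° + 180° = 137.80° − 177.84° + 180° = 139.96°.
Angle from antisolar point = 180° − D = 40.04°.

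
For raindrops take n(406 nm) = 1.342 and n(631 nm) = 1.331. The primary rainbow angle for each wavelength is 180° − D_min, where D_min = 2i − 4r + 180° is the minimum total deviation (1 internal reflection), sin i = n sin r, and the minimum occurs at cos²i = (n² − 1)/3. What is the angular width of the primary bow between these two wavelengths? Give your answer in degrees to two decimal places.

1.58°

At 406 nm (n = 1.342): cos²i = 0.26699 → i = 58.888°, r = 39.641°, D_min = 139.213°, rainbow angle = 40.787°.
At 631 nm (n = 1.331): cos²i = 0.25719 → i = 59.527°, r = 40.356°, D_min = 137.630°, rainbow angle = 42.370°.
Angular width = |40.787° − 42.370°| = 1.583°.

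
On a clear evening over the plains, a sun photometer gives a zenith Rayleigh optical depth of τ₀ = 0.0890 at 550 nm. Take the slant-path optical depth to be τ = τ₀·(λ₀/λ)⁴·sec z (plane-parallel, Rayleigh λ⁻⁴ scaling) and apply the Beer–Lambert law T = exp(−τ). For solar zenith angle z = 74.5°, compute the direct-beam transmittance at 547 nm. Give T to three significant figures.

sec 74.5° = 3.7420.
τ = 0.0890 × (550/547)⁴ × 3.7420 = 0.0890 × 1.0221 × 3.7420 = 0.3404.
T = exp(−0.3404) = 0.7115.

0.711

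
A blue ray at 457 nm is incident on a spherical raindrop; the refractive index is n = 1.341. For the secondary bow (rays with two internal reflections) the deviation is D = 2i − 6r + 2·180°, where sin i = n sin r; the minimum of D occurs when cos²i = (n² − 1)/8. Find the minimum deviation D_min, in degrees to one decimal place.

cos²i = (1.79828 − 1)/8 = 0.09979; i = arccos(0.31589) = 71.586°.
sin r = sin 71.586°/1.341 = 0.70753; r = 45.034°.
D_min = 2·71.586° − 6·45.034° + 360° = 232.966°.

233.0°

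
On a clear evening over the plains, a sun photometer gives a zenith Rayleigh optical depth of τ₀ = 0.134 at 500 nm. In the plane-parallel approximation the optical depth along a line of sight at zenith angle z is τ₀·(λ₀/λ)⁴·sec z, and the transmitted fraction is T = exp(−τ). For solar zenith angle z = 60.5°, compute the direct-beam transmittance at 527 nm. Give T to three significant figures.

0.802

sec 60.5° = 2.0308.
τ = 0.134 × (500/527)⁴ × 2.0308 = 0.134 × 0.8103 × 2.0308 = 0.2205.
T = exp(−0.2205) = 0.8021.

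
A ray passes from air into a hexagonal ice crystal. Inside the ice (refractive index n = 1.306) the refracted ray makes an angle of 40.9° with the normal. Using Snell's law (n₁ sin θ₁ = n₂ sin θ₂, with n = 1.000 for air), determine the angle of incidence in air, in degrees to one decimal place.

58.8°

Snell: sin θ_i = n · sin θ_r = 1.306 × sin 40.9° = 1.306 × 0.6547 = 0.8551.
θ_i = arcsin(0.8551) = 58.77°.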